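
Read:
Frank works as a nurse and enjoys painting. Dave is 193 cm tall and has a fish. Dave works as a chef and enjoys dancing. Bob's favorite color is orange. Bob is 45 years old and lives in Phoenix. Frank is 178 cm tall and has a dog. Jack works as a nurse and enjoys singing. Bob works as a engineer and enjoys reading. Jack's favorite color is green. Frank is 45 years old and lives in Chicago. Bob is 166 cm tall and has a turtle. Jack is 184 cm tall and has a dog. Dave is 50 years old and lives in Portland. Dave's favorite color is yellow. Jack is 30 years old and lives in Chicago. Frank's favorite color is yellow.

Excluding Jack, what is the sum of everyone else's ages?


Sum (excluding Jack): 140

140


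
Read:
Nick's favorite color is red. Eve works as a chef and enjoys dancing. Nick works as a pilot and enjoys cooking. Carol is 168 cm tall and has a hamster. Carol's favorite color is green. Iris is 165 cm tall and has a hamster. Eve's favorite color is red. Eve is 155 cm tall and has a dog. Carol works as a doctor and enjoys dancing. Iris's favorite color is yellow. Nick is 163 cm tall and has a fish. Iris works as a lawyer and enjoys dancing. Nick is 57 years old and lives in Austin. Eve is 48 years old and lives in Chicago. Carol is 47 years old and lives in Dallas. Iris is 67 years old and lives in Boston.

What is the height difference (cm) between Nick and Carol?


|163 - 168| = 5

5


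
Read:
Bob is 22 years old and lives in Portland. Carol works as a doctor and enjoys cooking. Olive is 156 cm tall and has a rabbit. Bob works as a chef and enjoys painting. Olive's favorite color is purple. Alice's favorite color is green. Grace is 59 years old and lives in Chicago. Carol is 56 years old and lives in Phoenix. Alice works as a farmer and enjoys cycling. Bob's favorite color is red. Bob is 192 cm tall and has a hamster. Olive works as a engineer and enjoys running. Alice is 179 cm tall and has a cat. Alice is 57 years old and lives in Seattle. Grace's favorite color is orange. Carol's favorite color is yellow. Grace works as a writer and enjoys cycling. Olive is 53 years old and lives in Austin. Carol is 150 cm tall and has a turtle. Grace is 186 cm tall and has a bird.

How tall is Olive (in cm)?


Olive is 156 cm tall

156


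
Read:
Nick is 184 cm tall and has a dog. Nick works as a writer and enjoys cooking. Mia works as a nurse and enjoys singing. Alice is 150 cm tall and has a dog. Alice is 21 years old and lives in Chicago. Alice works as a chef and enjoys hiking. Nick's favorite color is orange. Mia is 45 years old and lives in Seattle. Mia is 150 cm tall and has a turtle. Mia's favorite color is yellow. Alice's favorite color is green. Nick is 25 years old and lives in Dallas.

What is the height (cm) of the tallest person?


Tallest: Nick at 184 cm

184


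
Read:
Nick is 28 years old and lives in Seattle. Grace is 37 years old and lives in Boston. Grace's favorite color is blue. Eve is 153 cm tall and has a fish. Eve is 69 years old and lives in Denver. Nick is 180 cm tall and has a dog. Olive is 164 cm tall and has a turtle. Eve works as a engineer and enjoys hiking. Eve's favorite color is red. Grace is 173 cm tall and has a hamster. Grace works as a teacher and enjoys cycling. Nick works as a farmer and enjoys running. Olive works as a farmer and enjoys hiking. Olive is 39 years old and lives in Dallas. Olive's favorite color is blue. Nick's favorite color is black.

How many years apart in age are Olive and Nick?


39 vs 28, diff = 11

11


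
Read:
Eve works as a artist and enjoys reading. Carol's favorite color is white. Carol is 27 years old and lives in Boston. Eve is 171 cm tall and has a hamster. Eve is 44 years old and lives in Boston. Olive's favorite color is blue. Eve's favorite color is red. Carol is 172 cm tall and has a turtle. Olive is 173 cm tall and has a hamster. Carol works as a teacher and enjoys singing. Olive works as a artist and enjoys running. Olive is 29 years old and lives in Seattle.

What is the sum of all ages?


27+44+29 = 100

100


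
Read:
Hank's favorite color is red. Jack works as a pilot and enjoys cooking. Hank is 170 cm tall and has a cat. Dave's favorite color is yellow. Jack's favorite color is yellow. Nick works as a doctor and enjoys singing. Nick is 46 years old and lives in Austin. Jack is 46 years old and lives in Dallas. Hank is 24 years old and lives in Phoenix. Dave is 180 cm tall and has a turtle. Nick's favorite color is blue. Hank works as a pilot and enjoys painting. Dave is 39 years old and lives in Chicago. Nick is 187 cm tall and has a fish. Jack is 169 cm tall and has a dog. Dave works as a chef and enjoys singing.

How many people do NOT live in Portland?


Not in Portland: 4

4


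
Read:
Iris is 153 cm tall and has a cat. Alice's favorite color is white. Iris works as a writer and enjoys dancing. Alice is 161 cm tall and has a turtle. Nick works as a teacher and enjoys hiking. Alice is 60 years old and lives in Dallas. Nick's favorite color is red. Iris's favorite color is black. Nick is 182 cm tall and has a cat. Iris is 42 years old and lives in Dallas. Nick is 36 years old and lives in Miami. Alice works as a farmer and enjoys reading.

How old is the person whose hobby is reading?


Person with hobby=reading is Alice, age 60

60


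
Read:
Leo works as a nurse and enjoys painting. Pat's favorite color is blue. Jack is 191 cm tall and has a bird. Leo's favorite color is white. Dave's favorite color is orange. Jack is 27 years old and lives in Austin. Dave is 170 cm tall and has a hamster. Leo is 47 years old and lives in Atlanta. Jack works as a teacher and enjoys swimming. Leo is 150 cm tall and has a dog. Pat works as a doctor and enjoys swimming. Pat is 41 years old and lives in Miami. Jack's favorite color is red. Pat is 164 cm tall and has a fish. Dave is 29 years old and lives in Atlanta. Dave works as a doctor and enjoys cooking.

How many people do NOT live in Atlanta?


Not in Atlanta: 2

2


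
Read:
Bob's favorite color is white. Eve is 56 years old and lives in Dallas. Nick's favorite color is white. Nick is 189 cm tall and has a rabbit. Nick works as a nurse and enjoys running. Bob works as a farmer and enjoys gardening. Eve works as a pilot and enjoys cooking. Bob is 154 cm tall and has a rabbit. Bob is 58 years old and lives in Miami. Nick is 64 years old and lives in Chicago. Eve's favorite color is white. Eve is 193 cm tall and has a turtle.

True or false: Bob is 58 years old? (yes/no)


Bob is actually 58. yes

yes


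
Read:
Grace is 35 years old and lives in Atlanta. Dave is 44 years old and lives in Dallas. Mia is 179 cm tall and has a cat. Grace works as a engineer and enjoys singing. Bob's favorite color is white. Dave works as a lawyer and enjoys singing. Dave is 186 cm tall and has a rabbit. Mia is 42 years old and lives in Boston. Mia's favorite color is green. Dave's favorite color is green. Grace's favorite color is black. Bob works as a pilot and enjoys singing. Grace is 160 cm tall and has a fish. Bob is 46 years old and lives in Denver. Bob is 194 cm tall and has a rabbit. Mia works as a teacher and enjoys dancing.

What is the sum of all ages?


35+42+44+46 = 167

167


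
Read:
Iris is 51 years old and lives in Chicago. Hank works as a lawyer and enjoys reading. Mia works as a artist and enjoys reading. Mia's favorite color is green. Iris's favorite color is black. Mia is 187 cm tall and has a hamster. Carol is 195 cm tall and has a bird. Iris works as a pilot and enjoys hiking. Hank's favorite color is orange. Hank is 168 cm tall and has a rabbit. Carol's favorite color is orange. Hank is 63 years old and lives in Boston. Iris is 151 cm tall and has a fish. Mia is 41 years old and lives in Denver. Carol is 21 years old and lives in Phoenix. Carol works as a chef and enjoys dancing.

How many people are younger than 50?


Filter: 2

2


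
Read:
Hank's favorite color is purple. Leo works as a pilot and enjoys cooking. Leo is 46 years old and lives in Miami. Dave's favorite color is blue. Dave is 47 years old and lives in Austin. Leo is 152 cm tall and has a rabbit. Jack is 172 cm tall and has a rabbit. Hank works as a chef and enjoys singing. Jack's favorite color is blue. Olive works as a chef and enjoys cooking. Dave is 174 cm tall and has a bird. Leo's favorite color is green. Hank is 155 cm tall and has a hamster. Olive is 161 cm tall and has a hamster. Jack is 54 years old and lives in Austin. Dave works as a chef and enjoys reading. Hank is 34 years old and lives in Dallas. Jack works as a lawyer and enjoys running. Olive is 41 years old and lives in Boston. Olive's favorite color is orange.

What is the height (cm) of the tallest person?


Tallest: Dave at 174 cm

174


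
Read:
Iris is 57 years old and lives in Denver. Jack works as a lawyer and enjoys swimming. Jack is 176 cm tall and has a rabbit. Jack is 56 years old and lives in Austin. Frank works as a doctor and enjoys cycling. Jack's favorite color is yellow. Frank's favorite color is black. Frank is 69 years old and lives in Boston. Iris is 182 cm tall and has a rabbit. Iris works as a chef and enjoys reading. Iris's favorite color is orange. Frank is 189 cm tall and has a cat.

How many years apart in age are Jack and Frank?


56 vs 69, diff = 13

13


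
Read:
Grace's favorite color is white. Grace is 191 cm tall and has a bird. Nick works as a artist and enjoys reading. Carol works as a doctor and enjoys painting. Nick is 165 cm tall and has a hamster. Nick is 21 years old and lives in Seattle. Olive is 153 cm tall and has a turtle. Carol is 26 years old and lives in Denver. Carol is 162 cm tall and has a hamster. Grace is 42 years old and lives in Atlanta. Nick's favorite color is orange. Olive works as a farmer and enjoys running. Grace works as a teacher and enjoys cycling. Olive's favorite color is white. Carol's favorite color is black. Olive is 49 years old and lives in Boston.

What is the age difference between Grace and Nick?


|42 - 21| = 21

21


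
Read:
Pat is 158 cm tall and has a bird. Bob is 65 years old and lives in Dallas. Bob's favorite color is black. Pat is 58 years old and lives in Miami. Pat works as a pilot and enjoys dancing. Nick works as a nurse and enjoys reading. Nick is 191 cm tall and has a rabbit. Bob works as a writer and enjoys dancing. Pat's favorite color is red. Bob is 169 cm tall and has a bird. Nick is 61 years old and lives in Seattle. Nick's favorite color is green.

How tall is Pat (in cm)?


Pat is 158 cm tall

158


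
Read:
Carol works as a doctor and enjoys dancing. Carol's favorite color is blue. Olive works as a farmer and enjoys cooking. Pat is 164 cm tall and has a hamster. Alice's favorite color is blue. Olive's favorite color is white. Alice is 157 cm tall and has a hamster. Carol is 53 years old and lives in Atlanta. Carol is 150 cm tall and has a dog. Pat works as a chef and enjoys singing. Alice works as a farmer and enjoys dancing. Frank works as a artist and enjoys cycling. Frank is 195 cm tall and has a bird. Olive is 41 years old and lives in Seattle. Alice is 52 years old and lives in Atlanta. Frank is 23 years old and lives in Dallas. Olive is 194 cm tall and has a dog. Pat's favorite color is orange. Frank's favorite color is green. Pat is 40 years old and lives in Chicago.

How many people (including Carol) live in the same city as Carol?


Carol lives in Atlanta. Count = 2

2


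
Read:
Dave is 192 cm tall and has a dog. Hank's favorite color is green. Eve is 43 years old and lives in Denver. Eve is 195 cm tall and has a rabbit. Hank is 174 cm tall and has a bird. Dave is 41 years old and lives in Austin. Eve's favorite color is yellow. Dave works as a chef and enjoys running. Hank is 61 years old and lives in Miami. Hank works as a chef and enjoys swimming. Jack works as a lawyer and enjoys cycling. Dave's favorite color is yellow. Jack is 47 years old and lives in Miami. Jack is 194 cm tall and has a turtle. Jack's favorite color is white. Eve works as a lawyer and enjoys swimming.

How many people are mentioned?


People: Dave, Hank, Eve, Jack. Count = 4

4


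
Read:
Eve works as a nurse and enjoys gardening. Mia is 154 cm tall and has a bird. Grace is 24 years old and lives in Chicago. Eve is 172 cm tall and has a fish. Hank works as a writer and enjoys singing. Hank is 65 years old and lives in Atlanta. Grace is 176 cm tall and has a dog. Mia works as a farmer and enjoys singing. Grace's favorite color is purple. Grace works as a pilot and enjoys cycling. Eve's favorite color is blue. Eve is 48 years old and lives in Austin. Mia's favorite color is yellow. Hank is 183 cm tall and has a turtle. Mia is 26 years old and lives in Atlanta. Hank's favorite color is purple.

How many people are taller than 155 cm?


Taller than 155: 3

3


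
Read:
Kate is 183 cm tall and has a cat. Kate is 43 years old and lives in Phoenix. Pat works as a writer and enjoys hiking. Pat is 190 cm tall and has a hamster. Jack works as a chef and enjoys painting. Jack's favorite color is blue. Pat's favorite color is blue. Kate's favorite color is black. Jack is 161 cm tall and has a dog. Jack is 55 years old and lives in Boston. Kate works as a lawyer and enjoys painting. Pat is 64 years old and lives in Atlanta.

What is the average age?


Sum=162, n=3, avg=54

54


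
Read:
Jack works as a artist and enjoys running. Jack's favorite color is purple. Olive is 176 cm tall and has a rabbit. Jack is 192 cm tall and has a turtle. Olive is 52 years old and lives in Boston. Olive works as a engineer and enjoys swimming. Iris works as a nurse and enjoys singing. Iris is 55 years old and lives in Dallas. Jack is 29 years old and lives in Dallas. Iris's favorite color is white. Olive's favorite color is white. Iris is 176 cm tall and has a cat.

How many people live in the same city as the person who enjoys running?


Person with hobby running is Jack, city Dallas. Count = 2

2


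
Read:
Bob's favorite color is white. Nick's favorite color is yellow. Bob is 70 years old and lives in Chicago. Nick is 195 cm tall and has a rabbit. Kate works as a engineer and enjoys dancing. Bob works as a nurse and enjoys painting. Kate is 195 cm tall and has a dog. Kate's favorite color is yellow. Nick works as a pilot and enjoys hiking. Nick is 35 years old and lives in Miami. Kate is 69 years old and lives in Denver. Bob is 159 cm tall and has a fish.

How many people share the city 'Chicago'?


Count: 1

1


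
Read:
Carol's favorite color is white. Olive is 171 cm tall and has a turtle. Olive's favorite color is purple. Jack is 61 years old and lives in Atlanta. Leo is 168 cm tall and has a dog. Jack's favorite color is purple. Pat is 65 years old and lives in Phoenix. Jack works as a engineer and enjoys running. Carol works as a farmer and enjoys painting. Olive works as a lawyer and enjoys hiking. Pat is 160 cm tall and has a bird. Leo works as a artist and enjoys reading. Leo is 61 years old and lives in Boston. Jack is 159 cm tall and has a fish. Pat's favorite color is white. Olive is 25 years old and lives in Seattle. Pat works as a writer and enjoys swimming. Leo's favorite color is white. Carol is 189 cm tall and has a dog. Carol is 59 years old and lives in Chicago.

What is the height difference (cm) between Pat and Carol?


|160 - 189| = 29

29


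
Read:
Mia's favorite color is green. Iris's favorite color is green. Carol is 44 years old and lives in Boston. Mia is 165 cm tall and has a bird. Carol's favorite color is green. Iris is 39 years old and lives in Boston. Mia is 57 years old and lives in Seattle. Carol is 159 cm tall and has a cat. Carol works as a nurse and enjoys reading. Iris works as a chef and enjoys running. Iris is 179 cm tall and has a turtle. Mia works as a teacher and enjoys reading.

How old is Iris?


Iris is 39 years old

39


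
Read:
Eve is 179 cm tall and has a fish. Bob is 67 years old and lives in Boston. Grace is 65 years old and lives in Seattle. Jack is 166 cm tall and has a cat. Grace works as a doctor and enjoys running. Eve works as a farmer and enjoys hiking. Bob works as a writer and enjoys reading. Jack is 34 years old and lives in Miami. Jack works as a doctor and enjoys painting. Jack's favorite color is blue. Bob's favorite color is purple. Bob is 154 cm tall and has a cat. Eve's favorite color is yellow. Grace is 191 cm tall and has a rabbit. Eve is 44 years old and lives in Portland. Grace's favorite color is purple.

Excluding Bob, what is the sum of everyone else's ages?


Sum (excluding Bob): 143

143


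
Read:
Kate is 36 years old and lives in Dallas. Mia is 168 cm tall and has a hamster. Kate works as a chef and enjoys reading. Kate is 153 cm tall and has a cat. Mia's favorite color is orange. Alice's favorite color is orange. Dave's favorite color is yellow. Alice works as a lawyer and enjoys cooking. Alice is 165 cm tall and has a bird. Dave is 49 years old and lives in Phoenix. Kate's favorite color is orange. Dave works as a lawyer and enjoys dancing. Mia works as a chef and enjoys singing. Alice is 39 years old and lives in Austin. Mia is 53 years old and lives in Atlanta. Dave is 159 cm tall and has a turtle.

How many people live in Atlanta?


Count in Atlanta: 1

1


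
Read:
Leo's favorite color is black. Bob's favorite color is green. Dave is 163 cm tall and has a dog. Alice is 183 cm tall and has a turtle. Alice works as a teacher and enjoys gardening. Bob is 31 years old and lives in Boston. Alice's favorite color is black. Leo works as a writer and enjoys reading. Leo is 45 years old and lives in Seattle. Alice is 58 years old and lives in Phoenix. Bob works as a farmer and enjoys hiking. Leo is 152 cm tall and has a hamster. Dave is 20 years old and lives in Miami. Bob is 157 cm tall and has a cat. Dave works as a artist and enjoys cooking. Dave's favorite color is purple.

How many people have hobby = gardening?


Count: 1

1


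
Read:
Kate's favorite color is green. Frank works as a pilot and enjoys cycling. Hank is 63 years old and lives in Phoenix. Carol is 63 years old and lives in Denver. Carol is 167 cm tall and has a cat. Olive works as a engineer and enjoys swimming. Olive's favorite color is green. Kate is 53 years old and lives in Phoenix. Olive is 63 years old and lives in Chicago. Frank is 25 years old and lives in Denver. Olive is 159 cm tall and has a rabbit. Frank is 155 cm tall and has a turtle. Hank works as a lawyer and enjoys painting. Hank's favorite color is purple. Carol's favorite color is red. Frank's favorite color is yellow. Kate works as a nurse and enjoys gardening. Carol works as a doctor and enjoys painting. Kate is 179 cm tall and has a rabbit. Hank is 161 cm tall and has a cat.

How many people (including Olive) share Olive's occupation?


Olive is a engineer. Count = 1

1


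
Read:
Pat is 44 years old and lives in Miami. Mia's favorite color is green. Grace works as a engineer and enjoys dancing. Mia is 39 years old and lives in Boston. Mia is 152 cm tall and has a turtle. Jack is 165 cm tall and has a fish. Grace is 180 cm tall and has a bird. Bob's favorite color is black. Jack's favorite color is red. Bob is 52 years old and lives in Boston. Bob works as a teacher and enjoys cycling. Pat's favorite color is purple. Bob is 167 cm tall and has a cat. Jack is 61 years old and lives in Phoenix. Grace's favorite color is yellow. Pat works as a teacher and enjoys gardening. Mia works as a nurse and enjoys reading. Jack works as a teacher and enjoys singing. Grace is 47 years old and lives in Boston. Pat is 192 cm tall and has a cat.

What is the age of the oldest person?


Oldest: Jack at 61

61


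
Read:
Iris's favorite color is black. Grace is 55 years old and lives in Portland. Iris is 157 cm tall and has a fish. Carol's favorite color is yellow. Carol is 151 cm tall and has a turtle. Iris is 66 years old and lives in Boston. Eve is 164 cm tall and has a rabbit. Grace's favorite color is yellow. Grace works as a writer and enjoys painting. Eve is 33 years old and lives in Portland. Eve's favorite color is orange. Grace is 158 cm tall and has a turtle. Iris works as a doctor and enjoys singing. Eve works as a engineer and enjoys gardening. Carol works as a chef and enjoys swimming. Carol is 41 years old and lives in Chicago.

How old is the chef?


The chef is Carol, age 41

41


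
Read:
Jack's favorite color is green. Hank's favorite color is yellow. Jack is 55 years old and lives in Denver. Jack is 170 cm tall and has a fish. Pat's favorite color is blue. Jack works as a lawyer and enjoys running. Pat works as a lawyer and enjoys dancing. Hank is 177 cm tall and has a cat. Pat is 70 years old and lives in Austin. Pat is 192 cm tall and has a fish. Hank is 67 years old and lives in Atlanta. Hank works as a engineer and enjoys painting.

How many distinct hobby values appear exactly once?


Unique hobby values: 3

3


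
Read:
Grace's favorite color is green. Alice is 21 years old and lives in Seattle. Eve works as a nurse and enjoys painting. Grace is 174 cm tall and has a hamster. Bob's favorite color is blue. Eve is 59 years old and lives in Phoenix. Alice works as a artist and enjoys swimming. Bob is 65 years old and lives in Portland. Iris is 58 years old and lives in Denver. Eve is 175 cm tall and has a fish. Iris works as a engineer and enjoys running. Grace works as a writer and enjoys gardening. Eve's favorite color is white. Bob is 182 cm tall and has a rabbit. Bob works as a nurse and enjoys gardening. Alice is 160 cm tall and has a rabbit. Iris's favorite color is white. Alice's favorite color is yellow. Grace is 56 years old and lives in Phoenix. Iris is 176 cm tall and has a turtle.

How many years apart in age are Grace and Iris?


56 vs 58, diff = 2

2


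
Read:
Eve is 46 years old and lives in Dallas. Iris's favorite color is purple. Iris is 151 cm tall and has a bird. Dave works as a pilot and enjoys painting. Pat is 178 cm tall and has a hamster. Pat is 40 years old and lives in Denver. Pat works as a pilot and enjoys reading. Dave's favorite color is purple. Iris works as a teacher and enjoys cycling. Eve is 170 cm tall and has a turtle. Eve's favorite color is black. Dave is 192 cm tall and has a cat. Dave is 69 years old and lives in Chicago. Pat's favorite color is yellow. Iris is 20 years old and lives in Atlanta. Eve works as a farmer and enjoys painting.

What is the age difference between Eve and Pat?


|46 - 40| = 6

6


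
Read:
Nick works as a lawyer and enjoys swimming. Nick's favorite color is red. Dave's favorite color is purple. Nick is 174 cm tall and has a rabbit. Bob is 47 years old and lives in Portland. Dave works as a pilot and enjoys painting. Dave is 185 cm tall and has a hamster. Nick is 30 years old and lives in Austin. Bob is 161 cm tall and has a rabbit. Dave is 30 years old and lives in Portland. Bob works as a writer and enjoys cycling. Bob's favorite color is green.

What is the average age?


Sum=107, n=3, avg=35.67

35.67


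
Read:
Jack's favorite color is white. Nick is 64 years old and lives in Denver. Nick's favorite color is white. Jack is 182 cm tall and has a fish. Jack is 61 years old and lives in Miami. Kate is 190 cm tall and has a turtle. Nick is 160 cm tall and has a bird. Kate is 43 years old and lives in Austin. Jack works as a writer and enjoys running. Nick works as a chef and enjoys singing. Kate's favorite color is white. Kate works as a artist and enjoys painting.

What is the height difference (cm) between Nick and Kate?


|160 - 190| = 30

30


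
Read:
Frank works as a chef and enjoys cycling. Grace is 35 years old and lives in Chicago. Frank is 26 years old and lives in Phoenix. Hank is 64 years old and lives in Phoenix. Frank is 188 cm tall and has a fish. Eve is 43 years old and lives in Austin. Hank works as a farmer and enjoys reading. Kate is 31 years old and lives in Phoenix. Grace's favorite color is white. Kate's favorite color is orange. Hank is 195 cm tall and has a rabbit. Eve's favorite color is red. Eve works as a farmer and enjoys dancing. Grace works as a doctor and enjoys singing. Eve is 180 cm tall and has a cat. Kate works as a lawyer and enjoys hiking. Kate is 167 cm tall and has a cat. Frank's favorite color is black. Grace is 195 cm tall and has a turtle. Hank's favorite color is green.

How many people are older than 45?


Filter: 1

1


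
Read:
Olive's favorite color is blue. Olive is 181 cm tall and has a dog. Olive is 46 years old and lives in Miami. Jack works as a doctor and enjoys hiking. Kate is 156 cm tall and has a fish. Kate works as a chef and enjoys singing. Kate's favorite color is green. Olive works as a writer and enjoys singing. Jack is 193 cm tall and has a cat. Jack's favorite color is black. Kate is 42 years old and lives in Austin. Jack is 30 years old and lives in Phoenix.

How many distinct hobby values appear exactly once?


Unique hobby values: 1

1


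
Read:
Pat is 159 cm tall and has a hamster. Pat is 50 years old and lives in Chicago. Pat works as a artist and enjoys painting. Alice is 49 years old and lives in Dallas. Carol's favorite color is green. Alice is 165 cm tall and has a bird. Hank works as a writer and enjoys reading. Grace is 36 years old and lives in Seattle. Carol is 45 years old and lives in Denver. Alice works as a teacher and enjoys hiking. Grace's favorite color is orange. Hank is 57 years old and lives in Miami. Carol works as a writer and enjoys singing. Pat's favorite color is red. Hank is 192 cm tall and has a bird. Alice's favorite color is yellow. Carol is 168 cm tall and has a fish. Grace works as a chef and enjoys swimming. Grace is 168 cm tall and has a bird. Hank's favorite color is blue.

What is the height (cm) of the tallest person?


Tallest: Hank at 192 cm

192


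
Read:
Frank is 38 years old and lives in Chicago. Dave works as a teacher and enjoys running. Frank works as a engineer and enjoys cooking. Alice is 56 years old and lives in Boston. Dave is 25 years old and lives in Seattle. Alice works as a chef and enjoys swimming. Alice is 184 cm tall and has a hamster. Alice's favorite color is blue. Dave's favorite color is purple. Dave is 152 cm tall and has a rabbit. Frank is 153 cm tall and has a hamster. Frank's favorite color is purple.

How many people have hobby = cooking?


Count: 1

1


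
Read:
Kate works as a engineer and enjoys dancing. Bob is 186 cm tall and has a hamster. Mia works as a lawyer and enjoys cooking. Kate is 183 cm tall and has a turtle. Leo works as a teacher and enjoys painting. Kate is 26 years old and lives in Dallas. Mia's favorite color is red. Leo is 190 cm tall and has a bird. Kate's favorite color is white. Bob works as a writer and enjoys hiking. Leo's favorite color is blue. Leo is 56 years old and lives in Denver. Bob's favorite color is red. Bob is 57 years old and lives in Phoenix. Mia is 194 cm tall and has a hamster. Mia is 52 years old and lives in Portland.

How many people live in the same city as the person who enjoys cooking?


Person with hobby cooking is Mia, city Portland. Count = 1

1


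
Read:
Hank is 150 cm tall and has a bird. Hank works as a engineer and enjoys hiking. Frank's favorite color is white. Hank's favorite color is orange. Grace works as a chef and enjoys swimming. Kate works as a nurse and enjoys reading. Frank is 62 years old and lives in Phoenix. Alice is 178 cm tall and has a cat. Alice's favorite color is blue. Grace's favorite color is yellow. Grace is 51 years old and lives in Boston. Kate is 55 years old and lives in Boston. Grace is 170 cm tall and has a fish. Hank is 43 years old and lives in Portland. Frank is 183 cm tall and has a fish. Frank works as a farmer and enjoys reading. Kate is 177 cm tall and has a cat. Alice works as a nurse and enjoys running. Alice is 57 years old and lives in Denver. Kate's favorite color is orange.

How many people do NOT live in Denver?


Not in Denver: 4

4


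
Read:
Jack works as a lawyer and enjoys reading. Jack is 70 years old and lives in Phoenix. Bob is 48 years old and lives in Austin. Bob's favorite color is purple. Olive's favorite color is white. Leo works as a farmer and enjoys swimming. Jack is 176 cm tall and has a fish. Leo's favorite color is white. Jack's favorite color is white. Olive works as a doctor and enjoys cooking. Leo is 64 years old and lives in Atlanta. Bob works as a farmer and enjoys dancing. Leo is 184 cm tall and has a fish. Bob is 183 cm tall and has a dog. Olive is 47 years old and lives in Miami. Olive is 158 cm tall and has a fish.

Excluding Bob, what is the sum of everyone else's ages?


Sum (excluding Bob): 181

181


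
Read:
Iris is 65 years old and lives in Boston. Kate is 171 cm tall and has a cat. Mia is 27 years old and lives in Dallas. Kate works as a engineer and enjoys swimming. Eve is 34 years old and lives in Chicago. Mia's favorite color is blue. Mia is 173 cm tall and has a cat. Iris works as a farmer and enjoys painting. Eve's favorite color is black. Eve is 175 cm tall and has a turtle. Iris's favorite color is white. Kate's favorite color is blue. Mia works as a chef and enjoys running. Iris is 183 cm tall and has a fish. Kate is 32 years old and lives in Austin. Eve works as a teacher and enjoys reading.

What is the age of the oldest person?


Oldest: Iris at 65

65


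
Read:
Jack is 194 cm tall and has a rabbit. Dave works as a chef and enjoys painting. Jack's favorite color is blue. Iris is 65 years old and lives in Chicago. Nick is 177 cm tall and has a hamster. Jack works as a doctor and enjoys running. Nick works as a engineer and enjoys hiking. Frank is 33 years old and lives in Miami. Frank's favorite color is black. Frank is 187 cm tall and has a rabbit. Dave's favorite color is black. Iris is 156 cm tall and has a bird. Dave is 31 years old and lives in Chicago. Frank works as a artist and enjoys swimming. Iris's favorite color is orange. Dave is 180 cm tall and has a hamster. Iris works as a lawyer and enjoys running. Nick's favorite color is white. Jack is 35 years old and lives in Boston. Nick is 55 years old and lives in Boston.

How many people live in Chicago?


Count in Chicago: 2

2


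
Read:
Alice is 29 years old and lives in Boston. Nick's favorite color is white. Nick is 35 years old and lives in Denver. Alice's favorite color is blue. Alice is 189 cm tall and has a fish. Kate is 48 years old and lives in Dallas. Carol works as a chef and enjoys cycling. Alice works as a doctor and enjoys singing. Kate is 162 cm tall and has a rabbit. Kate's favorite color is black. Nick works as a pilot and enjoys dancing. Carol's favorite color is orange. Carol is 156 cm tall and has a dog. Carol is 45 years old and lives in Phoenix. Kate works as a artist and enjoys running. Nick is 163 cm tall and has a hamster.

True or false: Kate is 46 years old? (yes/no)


Kate is actually 48. no

no


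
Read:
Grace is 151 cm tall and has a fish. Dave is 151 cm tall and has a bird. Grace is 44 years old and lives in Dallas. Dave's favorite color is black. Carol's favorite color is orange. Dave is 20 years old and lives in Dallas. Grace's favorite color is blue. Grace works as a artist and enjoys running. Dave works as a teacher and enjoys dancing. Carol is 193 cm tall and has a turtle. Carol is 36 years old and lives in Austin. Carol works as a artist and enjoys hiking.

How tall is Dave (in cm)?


Dave is 151 cm tall

151


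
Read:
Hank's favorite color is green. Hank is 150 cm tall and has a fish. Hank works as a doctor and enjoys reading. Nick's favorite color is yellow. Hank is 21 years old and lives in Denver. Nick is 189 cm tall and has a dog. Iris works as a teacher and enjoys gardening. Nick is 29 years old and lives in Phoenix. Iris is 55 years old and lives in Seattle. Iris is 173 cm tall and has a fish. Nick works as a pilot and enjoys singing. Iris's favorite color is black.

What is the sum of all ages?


29+21+55 = 105

105


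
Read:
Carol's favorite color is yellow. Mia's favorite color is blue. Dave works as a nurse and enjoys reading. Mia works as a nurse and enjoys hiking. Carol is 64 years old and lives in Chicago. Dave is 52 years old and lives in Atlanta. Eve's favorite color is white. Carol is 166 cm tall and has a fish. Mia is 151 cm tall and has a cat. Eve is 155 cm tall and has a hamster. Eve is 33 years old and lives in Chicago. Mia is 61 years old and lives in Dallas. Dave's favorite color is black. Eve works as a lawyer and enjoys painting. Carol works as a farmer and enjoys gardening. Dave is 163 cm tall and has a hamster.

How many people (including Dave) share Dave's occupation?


Dave is a nurse. Count = 2

2


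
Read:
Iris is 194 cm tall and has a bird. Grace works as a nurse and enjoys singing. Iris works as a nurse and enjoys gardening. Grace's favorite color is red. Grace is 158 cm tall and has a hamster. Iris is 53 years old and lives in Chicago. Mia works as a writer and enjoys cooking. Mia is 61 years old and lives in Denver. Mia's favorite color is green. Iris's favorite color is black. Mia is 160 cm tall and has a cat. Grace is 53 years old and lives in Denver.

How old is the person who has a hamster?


Person with hamster is Grace, age 53

53


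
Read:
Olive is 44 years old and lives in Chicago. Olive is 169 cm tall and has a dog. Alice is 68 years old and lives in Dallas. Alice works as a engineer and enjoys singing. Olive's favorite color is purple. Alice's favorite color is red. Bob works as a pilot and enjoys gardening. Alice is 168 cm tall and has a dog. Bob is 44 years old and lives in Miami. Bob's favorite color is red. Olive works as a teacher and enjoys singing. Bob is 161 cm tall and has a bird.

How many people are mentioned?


People: Olive, Bob, Alice. Count = 3

3


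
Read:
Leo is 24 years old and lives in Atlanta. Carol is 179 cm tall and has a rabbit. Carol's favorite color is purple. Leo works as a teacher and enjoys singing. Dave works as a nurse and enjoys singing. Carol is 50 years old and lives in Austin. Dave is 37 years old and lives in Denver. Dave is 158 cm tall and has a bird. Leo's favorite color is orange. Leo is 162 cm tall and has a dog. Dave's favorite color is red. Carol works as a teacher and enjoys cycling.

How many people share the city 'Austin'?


Count: 1

1


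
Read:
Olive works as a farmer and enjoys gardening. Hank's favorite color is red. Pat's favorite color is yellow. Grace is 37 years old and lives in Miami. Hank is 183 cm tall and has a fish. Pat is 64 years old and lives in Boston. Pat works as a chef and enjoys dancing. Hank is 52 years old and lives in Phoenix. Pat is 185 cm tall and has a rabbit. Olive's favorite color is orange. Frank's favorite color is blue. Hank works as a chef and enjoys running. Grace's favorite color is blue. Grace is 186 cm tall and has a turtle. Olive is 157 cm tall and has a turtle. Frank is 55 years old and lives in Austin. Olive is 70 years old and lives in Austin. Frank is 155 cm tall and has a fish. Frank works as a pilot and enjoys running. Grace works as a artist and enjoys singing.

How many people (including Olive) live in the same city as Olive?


Olive lives in Austin. Count = 2

2


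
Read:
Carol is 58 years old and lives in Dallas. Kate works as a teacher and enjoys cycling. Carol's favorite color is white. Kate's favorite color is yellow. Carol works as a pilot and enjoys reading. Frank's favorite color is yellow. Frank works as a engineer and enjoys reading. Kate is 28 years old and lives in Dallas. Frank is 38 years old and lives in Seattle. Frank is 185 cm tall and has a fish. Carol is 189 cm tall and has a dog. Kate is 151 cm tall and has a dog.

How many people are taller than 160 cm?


Taller than 160: 2

2


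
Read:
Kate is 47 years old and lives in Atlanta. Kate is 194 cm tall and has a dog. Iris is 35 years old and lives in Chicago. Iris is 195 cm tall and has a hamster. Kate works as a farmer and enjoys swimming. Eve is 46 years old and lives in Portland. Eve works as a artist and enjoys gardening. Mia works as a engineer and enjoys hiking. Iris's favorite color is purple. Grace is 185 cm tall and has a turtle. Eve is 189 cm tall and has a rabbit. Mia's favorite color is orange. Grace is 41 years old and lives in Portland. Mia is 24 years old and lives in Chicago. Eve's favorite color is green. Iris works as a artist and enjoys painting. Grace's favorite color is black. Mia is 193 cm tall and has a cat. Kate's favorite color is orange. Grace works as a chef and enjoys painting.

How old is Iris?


Iris is 35 years old

35


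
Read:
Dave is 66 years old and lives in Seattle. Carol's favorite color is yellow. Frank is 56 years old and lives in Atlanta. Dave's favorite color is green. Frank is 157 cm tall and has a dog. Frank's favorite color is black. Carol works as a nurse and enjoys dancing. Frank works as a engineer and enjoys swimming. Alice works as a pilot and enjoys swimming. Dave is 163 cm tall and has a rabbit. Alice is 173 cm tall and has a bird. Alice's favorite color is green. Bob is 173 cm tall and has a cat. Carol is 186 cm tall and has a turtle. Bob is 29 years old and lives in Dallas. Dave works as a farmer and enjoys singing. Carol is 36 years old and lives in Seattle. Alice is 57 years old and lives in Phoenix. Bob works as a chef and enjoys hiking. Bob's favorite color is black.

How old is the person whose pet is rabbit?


Person with pet=rabbit is Dave, age 66

66


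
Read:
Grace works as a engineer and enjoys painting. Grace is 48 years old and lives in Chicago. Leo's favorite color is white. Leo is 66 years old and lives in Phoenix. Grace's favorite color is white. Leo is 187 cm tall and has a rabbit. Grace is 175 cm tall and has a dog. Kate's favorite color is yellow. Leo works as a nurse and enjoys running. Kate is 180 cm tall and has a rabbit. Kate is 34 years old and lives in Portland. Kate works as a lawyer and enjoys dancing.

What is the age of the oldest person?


Oldest: Leo at 66

66


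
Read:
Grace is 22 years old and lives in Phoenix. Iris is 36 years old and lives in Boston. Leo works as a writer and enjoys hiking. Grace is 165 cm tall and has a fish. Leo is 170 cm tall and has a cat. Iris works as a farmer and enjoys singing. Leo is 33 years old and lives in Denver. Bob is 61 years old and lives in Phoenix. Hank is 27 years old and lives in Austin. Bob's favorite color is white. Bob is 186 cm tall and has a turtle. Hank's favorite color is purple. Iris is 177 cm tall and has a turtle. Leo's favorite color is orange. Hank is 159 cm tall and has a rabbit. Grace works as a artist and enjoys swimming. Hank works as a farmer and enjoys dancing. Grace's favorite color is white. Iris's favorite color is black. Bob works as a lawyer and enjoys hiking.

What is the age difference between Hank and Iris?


|27 - 36| = 9

9


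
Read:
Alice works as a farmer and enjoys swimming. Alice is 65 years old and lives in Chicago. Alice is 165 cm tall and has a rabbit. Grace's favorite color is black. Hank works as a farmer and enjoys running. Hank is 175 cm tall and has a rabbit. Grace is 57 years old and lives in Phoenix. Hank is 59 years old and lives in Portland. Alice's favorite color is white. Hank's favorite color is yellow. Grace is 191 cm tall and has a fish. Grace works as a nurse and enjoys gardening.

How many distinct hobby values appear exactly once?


Unique hobby values: 3

3


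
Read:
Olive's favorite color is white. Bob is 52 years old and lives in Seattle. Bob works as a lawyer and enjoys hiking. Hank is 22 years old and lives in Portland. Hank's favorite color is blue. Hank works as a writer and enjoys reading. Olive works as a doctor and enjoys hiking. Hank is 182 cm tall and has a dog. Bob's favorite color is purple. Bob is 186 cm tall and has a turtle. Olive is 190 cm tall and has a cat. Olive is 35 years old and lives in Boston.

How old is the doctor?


The doctor is Olive, age 35

35


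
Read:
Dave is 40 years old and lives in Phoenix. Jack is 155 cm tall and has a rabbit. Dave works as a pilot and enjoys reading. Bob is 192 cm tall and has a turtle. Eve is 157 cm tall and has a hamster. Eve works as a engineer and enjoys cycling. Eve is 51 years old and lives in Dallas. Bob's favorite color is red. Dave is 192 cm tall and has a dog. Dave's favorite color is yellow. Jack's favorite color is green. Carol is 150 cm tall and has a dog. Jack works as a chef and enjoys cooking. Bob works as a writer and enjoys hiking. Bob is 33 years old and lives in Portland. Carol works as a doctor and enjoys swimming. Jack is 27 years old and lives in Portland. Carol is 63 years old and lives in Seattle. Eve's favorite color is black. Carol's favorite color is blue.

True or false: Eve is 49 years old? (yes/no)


Eve is actually 51. no

no
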